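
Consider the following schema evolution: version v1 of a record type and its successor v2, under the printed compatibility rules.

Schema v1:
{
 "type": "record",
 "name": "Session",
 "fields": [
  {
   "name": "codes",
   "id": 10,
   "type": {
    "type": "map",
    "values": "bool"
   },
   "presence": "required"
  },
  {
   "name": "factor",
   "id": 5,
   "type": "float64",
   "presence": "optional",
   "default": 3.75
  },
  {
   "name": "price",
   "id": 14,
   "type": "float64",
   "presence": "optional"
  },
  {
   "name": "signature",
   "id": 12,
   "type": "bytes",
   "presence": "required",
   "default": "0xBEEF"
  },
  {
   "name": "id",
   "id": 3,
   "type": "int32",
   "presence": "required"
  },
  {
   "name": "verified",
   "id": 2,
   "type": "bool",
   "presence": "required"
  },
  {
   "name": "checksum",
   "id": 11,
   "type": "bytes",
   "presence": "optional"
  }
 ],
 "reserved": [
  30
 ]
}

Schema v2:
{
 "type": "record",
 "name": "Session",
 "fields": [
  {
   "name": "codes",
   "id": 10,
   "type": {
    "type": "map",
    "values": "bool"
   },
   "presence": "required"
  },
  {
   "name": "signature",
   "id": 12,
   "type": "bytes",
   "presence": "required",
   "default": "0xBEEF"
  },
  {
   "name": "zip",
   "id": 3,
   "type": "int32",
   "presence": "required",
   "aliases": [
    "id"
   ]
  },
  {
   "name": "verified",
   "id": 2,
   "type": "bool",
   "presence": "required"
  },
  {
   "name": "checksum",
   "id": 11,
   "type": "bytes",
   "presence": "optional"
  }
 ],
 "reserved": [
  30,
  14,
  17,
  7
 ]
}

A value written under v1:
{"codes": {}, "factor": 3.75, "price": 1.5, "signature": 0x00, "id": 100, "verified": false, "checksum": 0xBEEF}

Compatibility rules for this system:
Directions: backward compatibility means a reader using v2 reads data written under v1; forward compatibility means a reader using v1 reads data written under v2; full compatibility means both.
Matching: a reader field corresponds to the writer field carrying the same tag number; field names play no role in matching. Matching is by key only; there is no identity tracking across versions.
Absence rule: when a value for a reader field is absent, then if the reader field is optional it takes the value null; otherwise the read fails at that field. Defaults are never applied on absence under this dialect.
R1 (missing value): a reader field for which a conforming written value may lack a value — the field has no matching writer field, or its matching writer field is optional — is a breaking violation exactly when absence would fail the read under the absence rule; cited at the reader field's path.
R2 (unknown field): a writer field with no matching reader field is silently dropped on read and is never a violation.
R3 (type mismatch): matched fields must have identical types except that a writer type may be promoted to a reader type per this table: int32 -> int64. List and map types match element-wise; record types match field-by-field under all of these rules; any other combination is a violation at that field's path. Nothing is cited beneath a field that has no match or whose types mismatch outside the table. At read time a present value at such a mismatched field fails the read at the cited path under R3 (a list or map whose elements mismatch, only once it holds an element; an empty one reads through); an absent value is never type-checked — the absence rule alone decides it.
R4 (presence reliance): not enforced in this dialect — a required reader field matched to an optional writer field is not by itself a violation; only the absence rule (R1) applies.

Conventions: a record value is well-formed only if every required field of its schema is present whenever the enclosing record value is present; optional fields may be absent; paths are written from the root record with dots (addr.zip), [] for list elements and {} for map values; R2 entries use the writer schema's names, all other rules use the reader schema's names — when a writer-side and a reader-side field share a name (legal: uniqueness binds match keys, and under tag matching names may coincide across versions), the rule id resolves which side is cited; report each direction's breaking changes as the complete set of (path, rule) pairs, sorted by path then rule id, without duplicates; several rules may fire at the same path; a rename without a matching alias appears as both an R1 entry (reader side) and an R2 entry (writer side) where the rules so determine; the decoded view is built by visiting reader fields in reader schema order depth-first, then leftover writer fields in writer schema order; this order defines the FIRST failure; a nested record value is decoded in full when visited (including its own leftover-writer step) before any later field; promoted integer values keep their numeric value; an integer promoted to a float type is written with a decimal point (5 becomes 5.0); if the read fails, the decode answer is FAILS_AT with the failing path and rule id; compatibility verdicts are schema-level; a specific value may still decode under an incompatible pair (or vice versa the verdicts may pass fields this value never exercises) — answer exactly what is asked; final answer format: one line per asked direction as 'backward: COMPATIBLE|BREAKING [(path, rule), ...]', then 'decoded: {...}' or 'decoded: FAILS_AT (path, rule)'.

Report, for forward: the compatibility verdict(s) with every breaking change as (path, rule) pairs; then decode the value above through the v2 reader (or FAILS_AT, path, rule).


the writer's type comes first in each Session pair
forward for Session (reader v1, writer v2):
  codes: paired with writer codes (map<string, bool> -> map<string, bool>; writer required)
  factor: no writer-side match
  price: no writer-side match
  signature: paired with writer signature (bytes -> bytes; writer required)
  id: paired with writer zip (int32 -> int32; writer required)
  verified: paired with writer verified (bool -> bool; writer required)
  checksum: paired with writer checksum (bytes -> bytes; writer optional)
  nothing fires on Session: forward is COMPATIBLE
decode walk for Session under reader schema v2:
  codes := {}
  signature := 0x00
  zip := 100 (from writer id)
  verified := false
  checksum := 0xBEEF
  writer factor: no reader field; dropped
  writer price: no reader field; dropped
  => decoded: {"codes": {}, "signature": 0x00, "zip": 100, "verified": false, "checksum": 0xBEEF}

forward: COMPATIBLE []; decoded: {"codes": {}, "signature": 0x00, "zip": 100, "verified": false, "checksum": 0xBEEF}


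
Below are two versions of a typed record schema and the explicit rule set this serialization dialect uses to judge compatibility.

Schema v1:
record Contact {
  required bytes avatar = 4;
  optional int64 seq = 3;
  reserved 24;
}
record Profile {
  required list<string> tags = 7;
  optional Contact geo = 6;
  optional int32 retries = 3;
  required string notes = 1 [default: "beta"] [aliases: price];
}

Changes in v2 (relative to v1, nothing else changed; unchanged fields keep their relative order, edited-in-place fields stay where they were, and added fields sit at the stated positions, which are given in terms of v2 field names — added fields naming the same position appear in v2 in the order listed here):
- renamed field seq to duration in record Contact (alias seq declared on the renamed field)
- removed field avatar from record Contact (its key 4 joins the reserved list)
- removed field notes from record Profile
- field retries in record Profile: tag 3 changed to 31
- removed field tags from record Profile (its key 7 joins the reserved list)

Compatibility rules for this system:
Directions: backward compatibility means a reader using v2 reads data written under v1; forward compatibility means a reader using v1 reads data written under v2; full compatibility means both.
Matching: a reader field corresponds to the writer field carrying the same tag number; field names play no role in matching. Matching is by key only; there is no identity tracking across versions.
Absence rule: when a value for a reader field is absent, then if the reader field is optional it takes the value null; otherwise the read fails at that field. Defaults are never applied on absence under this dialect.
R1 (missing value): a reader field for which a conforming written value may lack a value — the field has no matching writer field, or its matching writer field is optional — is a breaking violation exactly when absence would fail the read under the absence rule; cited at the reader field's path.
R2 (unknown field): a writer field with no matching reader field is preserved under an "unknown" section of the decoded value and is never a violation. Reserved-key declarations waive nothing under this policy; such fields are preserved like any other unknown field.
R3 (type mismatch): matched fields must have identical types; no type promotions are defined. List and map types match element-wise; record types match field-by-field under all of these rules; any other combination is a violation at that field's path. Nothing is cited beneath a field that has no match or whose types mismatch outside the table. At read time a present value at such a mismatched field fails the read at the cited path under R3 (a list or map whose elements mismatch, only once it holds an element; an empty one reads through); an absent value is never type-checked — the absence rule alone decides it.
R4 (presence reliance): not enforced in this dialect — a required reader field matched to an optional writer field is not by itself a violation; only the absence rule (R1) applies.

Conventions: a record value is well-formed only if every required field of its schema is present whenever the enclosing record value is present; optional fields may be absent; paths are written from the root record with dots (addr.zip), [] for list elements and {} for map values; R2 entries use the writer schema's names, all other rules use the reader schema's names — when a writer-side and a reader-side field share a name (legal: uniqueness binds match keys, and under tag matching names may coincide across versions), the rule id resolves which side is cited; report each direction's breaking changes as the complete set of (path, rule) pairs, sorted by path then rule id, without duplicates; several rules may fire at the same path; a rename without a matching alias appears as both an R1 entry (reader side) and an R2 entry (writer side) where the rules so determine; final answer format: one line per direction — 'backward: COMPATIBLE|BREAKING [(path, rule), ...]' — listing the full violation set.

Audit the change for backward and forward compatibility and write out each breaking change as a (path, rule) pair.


backward: COMPATIBLE []; forward: BREAKING [(geo.avatar, R1), (notes, R1), (tags, R1)]

arrows below run writer -> reader for Profile
checking backward for Profile: reader v2 against writer v1:
  geo <- geo (Contact -> Contact, writer optional)
  retries: no writer-side match
  writer tags: unknown to reader
  writer retries: unknown to reader
  writer notes: unknown to reader
  geo.duration <- geo.seq (int64 -> int64, writer optional)
  writer geo.avatar: unknown to reader
  nothing fires on Profile: backward is COMPATIBLE
checking forward for Profile: reader v1 against writer v2:
  tags: no writer-side match
  geo <- geo (Contact -> Contact, writer optional)
  retries: no writer-side match
  notes: no writer-side match
  writer retries: unknown to reader
  geo.avatar: no writer-side match
  geo.seq <- geo.duration (int64 -> int64, writer optional)
  violation R1 at geo.avatar
  violation R1 at notes
  violation R1 at tags
  => forward verdict for Profile: BREAKING, 3 violation(s)


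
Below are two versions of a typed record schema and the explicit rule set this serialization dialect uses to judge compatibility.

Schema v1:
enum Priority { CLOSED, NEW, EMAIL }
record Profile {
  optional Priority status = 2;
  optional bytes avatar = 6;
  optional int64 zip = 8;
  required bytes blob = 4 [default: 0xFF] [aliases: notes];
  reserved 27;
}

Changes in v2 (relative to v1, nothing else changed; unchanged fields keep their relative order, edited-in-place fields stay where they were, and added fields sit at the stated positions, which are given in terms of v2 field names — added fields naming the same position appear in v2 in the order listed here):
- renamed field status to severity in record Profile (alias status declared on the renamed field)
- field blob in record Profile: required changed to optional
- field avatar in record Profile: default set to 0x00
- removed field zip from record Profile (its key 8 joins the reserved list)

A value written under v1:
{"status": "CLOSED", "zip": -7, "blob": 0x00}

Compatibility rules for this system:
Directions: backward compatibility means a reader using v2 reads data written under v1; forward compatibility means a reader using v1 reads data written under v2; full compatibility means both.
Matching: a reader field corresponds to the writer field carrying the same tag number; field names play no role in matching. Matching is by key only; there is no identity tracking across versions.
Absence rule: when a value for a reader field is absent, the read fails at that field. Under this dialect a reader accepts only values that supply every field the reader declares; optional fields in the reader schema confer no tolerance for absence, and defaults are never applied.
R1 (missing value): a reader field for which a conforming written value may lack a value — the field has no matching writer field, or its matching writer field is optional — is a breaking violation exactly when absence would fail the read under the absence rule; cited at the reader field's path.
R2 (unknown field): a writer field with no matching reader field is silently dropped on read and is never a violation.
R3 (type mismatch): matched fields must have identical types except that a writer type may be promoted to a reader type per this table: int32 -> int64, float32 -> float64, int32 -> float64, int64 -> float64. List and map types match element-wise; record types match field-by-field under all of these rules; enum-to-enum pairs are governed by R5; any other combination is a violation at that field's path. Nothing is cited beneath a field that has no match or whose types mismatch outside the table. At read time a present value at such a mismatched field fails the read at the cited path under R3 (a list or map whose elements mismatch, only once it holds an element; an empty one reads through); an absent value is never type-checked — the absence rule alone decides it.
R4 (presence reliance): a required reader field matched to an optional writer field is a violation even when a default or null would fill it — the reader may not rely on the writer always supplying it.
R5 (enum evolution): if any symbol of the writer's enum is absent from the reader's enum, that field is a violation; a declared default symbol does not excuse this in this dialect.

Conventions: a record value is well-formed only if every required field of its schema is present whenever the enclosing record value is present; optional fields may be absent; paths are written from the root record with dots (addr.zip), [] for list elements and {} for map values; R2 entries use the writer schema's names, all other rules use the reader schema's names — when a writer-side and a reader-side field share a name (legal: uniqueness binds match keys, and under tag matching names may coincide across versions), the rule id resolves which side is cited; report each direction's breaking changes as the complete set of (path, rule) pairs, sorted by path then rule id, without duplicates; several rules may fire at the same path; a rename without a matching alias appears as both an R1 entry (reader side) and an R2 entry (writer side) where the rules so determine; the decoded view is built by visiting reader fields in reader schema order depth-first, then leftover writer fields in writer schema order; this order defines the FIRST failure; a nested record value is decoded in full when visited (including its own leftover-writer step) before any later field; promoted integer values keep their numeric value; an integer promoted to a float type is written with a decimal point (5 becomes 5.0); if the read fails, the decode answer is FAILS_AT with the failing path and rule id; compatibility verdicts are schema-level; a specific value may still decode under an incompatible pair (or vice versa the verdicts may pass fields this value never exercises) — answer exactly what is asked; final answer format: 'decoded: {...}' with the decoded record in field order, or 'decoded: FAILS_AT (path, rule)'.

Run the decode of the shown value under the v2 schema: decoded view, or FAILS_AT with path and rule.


decoded: FAILS_AT (avatar, R1)

arrows below run writer -> reader for Profile
decoding the Profile value with the v2 reader:
  severity := "CLOSED" (from writer status)
  read fails at avatar under R1 (no fill)
  => FAILS_AT (avatar, R1)
the rest of the Profile diff is inert for this question:
  renamed field status to severity in record Profile (alias status declared on the renamed field) -> shifts the Profile verdicts, not this decode
  field blob in record Profile: required changed to optional -> shifts the Profile verdicts, not this decode
  removed field zip from record Profile (its key 8 joins the reserved list) -> shifts the Profile verdicts, not this decode


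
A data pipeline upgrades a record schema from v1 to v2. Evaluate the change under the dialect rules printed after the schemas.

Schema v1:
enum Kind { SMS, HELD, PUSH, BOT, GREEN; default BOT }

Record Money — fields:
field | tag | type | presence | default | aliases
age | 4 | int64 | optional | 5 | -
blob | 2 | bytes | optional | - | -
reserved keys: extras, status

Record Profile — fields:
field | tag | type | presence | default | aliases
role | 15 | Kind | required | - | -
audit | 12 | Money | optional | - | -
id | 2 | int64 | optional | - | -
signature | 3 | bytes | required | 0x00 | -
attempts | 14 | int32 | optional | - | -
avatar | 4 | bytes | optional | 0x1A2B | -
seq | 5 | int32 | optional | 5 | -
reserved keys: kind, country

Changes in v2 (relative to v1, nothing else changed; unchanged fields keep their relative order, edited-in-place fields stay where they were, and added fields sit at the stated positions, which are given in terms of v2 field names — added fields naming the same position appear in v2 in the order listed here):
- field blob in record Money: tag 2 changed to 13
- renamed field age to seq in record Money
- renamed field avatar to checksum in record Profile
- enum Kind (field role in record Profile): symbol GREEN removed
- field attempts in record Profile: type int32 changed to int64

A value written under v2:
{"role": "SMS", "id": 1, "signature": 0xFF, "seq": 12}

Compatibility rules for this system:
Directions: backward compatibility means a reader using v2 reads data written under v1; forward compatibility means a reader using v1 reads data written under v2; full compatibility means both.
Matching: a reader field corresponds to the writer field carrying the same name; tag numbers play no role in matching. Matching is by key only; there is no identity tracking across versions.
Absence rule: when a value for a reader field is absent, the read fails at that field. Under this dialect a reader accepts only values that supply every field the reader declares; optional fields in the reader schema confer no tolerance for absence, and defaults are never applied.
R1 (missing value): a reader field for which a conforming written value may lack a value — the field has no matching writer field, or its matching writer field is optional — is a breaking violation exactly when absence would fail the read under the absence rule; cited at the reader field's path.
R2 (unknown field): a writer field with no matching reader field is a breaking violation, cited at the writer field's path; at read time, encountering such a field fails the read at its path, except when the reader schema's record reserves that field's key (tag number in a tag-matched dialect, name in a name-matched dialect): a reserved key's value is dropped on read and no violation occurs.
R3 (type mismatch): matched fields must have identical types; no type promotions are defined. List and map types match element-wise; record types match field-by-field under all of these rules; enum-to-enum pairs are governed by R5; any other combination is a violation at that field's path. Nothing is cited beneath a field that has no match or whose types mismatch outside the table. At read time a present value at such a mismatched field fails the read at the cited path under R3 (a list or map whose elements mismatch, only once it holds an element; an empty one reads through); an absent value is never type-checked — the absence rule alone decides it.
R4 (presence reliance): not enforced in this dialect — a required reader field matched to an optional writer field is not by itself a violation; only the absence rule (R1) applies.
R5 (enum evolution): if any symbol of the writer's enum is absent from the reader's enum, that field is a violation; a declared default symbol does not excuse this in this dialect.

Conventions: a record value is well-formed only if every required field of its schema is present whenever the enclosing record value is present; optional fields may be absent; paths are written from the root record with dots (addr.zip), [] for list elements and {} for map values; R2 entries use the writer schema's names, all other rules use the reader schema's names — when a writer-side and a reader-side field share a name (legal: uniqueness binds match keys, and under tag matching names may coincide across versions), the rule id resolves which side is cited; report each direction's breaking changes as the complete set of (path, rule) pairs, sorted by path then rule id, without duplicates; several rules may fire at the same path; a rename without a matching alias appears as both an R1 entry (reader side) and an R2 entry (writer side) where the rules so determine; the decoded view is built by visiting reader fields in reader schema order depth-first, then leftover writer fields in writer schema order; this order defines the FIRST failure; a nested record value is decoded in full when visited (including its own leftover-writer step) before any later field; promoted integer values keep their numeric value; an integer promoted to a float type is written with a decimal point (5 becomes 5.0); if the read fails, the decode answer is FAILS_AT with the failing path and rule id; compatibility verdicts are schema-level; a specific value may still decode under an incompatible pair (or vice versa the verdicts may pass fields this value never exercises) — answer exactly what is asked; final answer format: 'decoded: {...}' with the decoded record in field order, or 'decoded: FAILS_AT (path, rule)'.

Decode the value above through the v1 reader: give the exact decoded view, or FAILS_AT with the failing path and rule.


decoded: FAILS_AT (audit, R1)

the writer's type comes first in each Profile pair
decode walk for Profile under reader schema v1:
  role := "SMS"
  read fails at audit under R1 (no fill)
  => FAILS_AT (audit, R1)
ruling out the remaining Profile differences:
  field blob in record Money: tag 2 changed to 13 -> fires no rule on Profile under this dialect and leaves the result unchanged
  renamed field age to seq in record Money -> a verdict-level change on Profile — the shown value reads the same
  renamed field avatar to checksum in record Profile -> a verdict-level change on Profile — the shown value reads the same
  enum Kind (field role in record Profile): symbol GREEN removed -> a verdict-level change on Profile — the shown value reads the same
  field attempts in record Profile: type int32 changed to int64 -> a verdict-level change on Profile — the shown value reads the same


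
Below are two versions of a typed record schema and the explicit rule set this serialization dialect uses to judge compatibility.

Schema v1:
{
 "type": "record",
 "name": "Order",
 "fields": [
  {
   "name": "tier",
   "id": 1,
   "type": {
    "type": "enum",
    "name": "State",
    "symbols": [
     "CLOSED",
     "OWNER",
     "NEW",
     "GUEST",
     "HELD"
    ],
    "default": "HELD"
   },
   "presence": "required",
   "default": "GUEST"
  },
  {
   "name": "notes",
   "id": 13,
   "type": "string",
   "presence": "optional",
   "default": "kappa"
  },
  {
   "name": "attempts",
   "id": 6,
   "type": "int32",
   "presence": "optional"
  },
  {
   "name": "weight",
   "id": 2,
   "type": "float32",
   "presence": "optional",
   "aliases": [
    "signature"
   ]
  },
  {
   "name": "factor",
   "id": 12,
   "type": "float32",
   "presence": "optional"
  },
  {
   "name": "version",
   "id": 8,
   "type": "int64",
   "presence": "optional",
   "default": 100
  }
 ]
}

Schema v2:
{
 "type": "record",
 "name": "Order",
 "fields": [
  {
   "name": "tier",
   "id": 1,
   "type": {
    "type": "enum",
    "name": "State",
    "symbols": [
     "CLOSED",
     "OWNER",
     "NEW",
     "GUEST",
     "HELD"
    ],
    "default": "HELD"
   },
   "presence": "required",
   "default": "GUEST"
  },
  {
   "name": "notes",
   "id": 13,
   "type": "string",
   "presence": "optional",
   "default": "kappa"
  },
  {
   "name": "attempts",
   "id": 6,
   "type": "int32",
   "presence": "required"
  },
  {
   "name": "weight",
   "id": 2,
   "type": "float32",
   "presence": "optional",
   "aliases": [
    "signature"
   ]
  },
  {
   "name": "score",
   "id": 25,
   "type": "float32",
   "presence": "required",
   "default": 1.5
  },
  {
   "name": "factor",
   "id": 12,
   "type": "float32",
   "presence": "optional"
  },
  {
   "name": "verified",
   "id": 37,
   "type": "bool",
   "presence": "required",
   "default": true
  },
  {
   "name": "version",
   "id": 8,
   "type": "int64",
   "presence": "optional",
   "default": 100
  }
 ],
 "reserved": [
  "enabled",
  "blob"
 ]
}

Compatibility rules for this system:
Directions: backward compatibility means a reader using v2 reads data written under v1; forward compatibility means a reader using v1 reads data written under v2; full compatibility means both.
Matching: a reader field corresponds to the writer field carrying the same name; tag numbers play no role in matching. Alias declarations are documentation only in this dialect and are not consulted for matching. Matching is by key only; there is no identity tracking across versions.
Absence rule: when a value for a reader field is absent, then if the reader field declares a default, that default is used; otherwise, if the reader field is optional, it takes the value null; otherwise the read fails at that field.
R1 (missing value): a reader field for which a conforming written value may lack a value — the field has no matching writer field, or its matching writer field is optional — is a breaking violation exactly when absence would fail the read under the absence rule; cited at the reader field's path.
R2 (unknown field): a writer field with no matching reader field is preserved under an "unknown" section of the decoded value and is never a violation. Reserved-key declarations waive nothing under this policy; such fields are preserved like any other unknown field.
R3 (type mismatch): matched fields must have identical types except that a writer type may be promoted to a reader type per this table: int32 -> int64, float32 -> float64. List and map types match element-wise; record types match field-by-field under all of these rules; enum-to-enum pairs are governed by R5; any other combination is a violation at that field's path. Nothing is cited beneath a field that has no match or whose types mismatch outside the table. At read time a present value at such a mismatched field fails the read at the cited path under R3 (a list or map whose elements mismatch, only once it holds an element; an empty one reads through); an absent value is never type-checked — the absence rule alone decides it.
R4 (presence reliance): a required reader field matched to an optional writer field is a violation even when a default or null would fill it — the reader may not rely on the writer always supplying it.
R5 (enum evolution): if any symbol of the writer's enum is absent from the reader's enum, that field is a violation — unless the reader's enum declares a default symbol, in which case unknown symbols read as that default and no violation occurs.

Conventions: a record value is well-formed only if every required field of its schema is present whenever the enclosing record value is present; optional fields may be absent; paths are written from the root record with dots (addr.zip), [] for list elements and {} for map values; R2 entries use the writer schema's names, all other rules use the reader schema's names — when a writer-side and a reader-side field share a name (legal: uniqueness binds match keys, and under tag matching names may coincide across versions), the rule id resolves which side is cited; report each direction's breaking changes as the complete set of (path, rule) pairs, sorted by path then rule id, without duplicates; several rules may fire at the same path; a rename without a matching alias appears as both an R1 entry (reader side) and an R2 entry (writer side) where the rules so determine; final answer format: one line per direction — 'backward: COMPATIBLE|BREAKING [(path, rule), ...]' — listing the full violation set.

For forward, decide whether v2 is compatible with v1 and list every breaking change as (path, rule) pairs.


forward: COMPATIBLE []

each type pair in Order: writer, then reader
forward on Order — v1 reading data written by v2:
  State -> State, writer required: tier aligns to tier
  string -> string, writer optional: notes aligns to notes
  int32 -> int32, writer required: attempts aligns to attempts
  float32 -> float32, writer optional: weight aligns to weight
  float32 -> float32, writer optional: factor aligns to factor
  int64 -> int64, writer optional: version aligns to version
  score (writer side), unknown to reader
  verified (writer side), unknown to reader
  => no violations; forward on Order: COMPATIBLE
the other Order changes do not affect what is asked:
  added field score to record Order: required float32, tag 25, default 1.5 (in v2 it sits immediately before factor) -> triggers nothing under Order's printed rules — same verdict
  added field verified to record Order: required bool, tag 37, default true (in v2 it sits immediately before version) -> triggers nothing under Order's printed rules — same verdict
  field attempts in record Order: optional changed to required -> its effect on Order is confined to the backward direction, not asked


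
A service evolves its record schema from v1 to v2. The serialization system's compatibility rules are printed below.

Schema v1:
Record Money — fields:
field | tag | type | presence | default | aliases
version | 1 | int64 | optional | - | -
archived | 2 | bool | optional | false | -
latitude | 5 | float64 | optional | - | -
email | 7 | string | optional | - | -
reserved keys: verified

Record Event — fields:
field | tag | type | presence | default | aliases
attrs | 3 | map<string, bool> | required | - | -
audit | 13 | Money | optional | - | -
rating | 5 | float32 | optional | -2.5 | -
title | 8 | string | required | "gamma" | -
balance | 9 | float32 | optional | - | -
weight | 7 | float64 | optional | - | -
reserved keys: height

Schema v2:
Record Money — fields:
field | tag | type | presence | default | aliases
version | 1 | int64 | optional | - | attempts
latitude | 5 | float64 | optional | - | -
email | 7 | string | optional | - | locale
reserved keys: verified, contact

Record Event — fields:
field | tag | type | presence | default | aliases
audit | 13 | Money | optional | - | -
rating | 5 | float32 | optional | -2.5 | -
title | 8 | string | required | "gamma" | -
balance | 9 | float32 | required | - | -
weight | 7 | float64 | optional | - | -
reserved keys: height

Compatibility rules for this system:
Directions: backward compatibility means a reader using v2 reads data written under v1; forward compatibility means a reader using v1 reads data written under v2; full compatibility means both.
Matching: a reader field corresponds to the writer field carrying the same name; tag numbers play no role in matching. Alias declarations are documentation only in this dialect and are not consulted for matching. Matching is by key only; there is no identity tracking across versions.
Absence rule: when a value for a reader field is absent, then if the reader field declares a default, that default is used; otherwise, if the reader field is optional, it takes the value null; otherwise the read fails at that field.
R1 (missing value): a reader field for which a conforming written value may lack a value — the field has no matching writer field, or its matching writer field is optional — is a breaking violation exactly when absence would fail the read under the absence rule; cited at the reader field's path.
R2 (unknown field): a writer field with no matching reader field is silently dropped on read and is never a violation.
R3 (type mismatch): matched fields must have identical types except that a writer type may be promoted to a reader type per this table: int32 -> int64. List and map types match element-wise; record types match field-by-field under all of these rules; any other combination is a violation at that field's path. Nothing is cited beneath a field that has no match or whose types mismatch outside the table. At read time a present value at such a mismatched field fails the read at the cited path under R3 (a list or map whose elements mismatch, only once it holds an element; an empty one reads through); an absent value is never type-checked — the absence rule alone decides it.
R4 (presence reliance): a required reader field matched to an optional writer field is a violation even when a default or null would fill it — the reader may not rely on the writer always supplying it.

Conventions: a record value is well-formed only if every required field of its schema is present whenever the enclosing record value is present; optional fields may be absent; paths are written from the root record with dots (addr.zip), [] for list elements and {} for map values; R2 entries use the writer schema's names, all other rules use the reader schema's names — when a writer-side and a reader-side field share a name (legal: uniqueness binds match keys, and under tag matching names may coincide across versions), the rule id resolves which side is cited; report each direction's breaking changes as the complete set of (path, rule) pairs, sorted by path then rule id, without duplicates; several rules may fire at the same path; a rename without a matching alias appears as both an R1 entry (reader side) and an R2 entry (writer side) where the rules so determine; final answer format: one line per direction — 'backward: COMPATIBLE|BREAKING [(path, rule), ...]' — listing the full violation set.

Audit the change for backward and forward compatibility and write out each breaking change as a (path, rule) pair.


the writer's type comes first in each Event pair
backward pass over Event, reader schema v2, writer schema v1:
  writer optional, Money -> Money: reader audit maps from writer audit
  writer optional, float32 -> float32: reader rating maps from writer rating
  writer required, string -> string: reader title maps from writer title
  writer optional, float32 -> float32: reader balance maps from writer balance
  writer optional, float64 -> float64: reader weight maps from writer weight
  attrs (writer side), unknown to reader
  writer optional, int64 -> int64: reader audit.version maps from writer audit.version
  writer optional, float64 -> float64: reader audit.latitude maps from writer audit.latitude
  writer optional, string -> string: reader audit.email maps from writer audit.email
  audit.archived (writer side), unknown to reader
  breaking: (balance, R1)
  breaking: (balance, R4)
  => 2 violation(s): backward is BREAKING for Event
forward pass over Event, reader schema v1, writer schema v2:
  attrs: no writer match
  writer optional, Money -> Money: reader audit maps from writer audit
  writer optional, float32 -> float32: reader rating maps from writer rating
  writer required, string -> string: reader title maps from writer title
  writer required, float32 -> float32: reader balance maps from writer balance
  writer optional, float64 -> float64: reader weight maps from writer weight
  writer optional, int64 -> int64: reader audit.version maps from writer audit.version
  audit.archived: no writer match
  writer optional, float64 -> float64: reader audit.latitude maps from writer audit.latitude
  writer optional, string -> string: reader audit.email maps from writer audit.email
  breaking: (attrs, R1)
  => 1 violation(s): forward is BREAKING for Event

backward: BREAKING [(balance, R1), (balance, R4)]; forward: BREAKING [(attrs, R1)]


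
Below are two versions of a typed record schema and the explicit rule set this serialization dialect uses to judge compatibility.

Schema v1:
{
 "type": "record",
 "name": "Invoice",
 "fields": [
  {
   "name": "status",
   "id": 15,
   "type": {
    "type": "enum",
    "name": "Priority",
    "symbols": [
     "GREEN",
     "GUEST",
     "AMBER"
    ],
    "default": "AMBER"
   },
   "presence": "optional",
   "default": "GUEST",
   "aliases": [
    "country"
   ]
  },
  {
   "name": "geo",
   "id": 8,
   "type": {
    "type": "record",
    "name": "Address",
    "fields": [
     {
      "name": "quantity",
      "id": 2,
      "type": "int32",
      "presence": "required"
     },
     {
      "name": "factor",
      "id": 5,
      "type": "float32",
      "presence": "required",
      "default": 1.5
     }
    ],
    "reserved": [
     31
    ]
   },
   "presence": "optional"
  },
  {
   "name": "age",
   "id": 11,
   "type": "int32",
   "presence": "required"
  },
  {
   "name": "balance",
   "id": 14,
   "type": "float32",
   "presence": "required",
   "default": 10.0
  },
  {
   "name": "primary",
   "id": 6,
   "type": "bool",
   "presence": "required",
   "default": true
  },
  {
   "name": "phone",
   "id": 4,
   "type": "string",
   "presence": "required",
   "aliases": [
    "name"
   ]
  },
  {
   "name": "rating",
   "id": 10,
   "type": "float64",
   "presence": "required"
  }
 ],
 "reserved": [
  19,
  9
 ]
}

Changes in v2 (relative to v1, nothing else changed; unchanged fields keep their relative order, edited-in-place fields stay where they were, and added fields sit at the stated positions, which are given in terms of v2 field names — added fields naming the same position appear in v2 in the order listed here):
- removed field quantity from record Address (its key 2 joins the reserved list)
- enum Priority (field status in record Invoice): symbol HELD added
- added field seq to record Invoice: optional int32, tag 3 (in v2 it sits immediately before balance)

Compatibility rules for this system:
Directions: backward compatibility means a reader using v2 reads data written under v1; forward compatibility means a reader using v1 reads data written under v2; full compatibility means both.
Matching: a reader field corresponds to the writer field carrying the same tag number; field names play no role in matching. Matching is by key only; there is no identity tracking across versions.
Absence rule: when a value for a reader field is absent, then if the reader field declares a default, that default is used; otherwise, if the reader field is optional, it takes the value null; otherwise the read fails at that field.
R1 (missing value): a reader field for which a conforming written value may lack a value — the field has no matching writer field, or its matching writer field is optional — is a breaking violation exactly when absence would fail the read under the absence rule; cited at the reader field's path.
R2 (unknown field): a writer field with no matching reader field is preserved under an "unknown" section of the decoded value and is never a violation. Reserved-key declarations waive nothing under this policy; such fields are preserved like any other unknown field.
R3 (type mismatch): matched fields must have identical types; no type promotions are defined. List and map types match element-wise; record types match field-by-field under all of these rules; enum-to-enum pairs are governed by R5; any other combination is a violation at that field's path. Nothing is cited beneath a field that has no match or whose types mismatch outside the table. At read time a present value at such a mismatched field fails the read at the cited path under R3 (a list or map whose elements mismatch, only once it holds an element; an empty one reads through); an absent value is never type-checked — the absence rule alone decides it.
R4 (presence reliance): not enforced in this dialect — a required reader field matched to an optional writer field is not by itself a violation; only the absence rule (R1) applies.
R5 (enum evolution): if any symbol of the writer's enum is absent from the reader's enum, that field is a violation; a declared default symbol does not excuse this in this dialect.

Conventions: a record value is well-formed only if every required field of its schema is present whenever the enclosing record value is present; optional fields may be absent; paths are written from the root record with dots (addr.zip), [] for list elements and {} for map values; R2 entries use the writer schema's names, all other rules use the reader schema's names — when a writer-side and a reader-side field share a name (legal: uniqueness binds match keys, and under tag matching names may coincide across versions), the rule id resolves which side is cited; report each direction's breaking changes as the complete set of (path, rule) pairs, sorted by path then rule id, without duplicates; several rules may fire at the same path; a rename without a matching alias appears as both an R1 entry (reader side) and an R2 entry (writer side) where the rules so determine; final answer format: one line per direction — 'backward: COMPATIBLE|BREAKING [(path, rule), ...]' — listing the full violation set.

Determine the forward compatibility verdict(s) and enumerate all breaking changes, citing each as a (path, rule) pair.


forward: BREAKING [(geo.quantity, R1), (status, R5)]

arrows below run writer -> reader for Invoice
forward analysis of Invoice with v1 as reader and v2 as writer:
  status: paired with writer status (Priority -> Priority; writer optional)
  geo: paired with writer geo (Address -> Address; writer optional)
  age: paired with writer age (int32 -> int32; writer required)
  balance: paired with writer balance (float32 -> float32; writer required)
  primary: paired with writer primary (bool -> bool; writer required)
  phone: paired with writer phone (string -> string; writer required)
  rating: paired with writer rating (float64 -> float64; writer required)
  writer seq: unknown to reader
  geo.quantity has no writer counterpart
  geo.factor: paired with writer geo.factor (float32 -> float32; writer required)
  rule R1 violated at geo.quantity
  rule R5 violated at status
  => forward: BREAKING (2)
diffs on Invoice not affecting the asked answer:
  added field seq to record Invoice: optional int32, tag 3 (in v2 it sits immediately before balance) -> triggers nothing under Invoice's printed rules — same verdict
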